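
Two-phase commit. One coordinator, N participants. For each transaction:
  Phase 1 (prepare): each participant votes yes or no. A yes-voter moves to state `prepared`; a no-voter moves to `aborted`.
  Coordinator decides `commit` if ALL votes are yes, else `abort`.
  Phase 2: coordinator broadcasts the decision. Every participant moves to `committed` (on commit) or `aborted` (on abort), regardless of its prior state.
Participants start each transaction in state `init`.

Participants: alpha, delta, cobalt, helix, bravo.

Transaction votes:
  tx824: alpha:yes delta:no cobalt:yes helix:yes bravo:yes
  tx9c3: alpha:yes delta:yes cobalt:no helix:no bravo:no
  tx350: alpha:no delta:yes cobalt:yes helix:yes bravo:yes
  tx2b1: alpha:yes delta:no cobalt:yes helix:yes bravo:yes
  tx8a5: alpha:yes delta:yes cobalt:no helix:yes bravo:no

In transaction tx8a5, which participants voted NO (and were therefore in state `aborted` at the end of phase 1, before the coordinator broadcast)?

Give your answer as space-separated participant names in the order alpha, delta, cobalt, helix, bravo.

Answer: cobalt bravo

Derivation:
Txn tx8a5 phase 1: alpha yes -> prepared; delta yes -> prepared; cobalt no -> aborted; helix yes -> prepared; bravo no -> aborted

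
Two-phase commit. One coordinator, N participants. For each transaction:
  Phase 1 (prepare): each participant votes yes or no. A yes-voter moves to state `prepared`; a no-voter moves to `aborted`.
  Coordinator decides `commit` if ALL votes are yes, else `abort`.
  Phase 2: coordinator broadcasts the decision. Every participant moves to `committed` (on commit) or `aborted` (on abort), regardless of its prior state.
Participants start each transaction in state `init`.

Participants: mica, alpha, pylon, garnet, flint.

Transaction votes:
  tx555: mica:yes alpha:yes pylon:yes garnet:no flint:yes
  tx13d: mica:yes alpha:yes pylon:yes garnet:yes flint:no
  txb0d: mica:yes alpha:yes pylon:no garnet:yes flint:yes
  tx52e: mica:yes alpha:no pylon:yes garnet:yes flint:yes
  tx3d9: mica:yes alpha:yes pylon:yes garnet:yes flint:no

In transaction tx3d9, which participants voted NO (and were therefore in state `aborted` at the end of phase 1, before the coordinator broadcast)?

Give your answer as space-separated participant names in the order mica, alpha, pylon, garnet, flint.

Txn tx3d9 phase 1: mica yes -> prepared; alpha yes -> prepared; pylon yes -> prepared; garnet yes -> prepared; flint no -> aborted

Answer: flint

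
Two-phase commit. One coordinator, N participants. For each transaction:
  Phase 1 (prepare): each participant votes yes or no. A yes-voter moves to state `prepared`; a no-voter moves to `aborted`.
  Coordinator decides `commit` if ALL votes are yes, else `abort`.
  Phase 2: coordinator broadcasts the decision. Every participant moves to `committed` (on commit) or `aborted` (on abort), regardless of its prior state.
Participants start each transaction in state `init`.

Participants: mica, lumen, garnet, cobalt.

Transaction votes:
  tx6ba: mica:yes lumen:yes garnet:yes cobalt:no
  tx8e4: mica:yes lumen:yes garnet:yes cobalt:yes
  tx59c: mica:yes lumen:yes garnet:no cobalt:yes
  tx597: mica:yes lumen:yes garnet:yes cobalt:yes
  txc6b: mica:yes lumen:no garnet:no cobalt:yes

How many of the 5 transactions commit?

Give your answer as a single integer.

Answer: 2

Derivation:
tx6ba: no from cobalt -> abort (commits=0)
tx8e4: all yes -> commit (commits=1)
tx59c: no from garnet -> abort (commits=1)
tx597: all yes -> commit (commits=2)
txc6b: no from lumen, garnet -> abort (commits=2)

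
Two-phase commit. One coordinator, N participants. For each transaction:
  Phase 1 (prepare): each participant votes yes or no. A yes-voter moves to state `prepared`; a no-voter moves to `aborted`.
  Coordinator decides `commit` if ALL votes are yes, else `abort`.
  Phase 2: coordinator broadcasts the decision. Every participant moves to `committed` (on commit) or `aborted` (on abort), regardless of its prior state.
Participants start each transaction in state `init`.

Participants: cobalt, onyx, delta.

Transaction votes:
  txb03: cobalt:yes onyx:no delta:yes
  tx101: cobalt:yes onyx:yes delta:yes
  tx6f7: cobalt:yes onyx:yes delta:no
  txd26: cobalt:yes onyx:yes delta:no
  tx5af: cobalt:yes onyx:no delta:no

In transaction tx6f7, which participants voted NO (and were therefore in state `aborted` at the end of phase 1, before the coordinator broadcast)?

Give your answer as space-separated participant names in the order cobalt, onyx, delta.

Answer: delta

Derivation:
Txn tx6f7 phase 1: cobalt yes -> prepared; onyx yes -> prepared; delta no -> aborted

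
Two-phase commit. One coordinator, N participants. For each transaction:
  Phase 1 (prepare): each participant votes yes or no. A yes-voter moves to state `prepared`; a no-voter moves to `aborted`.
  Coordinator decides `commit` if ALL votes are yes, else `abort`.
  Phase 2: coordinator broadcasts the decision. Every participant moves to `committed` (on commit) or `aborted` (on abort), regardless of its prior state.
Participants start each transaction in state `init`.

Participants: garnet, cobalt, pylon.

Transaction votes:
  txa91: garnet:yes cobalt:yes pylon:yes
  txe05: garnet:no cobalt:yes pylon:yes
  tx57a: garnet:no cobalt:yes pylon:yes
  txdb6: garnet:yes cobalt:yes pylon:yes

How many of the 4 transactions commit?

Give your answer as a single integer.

txa91: all yes -> commit (commits=1)
txe05: no from garnet -> abort (commits=1)
tx57a: no from garnet -> abort (commits=1)
txdb6: all yes -> commit (commits=2)

Answer: 2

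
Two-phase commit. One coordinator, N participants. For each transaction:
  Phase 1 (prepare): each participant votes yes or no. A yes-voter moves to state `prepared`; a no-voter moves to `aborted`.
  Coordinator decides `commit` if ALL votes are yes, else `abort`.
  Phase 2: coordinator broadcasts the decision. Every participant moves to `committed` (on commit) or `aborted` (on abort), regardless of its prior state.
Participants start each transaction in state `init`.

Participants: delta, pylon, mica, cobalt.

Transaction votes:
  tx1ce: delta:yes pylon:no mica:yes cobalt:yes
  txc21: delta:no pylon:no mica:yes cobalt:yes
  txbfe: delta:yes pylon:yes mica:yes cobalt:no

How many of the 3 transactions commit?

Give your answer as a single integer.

tx1ce: no from pylon -> abort (commits=0)
txc21: no from delta, pylon -> abort (commits=0)
txbfe: no from cobalt -> abort (commits=0)

Answer: 0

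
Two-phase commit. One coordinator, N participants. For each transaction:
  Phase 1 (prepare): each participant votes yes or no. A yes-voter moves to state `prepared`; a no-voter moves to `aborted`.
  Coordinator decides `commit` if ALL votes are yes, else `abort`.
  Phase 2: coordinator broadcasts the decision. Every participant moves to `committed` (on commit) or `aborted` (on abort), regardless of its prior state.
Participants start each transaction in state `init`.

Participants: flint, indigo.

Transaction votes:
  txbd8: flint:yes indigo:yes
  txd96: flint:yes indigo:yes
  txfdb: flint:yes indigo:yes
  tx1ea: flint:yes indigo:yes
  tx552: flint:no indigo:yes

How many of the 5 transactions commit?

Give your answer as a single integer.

txbd8: all yes -> commit (commits=1)
txd96: all yes -> commit (commits=2)
txfdb: all yes -> commit (commits=3)
tx1ea: all yes -> commit (commits=4)
tx552: no from flint -> abort (commits=4)

Answer: 4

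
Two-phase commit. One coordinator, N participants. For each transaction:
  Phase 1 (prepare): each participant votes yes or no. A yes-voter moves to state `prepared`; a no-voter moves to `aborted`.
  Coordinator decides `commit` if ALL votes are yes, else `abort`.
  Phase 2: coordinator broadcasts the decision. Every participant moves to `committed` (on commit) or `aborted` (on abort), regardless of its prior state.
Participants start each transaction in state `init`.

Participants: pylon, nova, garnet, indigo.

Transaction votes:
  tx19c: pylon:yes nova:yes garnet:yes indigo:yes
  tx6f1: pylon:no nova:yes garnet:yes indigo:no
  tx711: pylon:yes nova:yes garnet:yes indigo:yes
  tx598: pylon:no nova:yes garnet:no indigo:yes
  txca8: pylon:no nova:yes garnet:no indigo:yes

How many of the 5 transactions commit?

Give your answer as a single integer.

tx19c: all yes -> commit (commits=1)
tx6f1: no from pylon, indigo -> abort (commits=1)
tx711: all yes -> commit (commits=2)
tx598: no from pylon, garnet -> abort (commits=2)
txca8: no from pylon, garnet -> abort (commits=2)

Answer: 2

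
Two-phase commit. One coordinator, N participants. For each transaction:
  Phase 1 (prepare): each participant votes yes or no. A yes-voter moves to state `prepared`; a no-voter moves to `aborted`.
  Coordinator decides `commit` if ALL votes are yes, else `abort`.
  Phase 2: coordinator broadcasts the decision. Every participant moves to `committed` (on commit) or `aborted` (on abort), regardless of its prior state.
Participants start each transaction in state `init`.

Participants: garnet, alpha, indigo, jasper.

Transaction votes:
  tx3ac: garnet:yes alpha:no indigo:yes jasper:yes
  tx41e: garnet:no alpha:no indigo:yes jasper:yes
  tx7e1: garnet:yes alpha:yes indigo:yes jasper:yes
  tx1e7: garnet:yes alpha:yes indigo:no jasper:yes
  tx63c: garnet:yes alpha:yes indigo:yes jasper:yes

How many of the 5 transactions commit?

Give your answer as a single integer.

Answer: 2

Derivation:
tx3ac: no from alpha -> abort (commits=0)
tx41e: no from garnet, alpha -> abort (commits=0)
tx7e1: all yes -> commit (commits=1)
tx1e7: no from indigo -> abort (commits=1)
tx63c: all yes -> commit (commits=2)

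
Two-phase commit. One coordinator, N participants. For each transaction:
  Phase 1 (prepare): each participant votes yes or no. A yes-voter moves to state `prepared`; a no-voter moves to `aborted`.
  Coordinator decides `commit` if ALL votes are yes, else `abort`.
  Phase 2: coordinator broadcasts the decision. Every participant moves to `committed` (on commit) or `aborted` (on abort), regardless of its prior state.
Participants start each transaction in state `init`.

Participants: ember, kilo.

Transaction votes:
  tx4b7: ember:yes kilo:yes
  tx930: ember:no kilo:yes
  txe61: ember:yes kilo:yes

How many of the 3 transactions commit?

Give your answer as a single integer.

Answer: 2

Derivation:
tx4b7: all yes -> commit (commits=1)
tx930: no from ember -> abort (commits=1)
txe61: all yes -> commit (commits=2)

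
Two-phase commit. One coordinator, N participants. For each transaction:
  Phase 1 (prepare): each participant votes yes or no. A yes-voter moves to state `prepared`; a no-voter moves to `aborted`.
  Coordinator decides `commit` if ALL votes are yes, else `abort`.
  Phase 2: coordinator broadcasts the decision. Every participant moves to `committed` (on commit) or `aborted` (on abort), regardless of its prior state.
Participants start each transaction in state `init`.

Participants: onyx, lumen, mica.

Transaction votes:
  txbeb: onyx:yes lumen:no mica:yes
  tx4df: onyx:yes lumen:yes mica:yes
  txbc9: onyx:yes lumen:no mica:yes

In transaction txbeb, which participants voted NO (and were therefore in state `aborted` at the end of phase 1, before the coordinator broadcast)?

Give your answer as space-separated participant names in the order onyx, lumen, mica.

Txn txbeb phase 1: onyx yes -> prepared; lumen no -> aborted; mica yes -> prepared

Answer: lumen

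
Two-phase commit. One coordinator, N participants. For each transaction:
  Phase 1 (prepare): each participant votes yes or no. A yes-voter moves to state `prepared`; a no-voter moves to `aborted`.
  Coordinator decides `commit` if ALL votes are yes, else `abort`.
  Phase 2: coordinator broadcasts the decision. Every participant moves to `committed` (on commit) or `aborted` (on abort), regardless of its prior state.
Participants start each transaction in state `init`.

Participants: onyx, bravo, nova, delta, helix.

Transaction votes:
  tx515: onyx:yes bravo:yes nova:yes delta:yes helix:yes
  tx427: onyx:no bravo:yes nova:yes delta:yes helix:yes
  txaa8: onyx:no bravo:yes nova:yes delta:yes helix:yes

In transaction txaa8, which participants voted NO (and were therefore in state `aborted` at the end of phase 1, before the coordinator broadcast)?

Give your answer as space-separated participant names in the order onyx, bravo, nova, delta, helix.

Txn txaa8 phase 1: onyx no -> aborted; bravo yes -> prepared; nova yes -> prepared; delta yes -> prepared; helix yes -> prepared

Answer: onyx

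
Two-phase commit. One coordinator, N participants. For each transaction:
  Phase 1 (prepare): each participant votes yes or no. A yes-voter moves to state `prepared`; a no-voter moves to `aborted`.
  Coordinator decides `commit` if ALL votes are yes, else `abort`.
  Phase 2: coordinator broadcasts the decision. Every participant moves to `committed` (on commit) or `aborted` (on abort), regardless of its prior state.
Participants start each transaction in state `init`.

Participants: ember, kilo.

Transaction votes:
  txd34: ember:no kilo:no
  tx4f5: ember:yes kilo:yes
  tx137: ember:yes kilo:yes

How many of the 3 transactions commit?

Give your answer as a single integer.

Answer: 2

Derivation:
txd34: no from ember, kilo -> abort (commits=0)
tx4f5: all yes -> commit (commits=1)
tx137: all yes -> commit (commits=2)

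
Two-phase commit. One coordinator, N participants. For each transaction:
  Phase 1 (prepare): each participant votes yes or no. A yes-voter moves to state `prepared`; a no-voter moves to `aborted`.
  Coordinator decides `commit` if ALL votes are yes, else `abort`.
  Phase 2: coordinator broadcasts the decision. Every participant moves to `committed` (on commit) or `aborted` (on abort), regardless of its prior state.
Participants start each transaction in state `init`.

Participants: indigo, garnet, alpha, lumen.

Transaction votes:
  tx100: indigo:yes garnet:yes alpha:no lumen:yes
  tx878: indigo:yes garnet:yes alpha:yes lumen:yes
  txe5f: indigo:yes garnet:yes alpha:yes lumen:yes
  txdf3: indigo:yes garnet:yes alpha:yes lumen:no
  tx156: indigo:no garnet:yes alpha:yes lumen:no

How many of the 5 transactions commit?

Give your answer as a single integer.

Answer: 2

Derivation:
tx100: no from alpha -> abort (commits=0)
tx878: all yes -> commit (commits=1)
txe5f: all yes -> commit (commits=2)
txdf3: no from lumen -> abort (commits=2)
tx156: no from indigo, lumen -> abort (commits=2)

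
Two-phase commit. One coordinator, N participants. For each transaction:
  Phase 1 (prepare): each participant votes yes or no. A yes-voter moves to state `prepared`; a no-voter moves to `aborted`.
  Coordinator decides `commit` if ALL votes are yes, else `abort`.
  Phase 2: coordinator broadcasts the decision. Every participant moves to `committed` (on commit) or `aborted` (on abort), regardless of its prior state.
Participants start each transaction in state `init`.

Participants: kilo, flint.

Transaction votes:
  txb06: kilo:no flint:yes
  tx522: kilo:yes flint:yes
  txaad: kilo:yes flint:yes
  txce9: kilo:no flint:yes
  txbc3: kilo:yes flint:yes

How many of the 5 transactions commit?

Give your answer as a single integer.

Answer: 3

Derivation:
txb06: no from kilo -> abort (commits=0)
tx522: all yes -> commit (commits=1)
txaad: all yes -> commit (commits=2)
txce9: no from kilo -> abort (commits=2)
txbc3: all yes -> commit (commits=3)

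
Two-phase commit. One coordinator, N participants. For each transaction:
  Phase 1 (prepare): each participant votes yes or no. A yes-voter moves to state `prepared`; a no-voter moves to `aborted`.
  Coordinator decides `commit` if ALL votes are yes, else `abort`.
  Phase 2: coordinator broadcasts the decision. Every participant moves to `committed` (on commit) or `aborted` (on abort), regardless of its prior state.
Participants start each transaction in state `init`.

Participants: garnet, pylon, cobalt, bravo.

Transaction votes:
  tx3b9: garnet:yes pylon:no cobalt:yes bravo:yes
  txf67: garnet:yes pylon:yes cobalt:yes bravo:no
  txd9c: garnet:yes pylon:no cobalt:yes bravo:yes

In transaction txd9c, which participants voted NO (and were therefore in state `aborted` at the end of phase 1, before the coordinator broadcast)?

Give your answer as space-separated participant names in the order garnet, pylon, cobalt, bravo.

Answer: pylon

Derivation:
Txn txd9c phase 1: garnet yes -> prepared; pylon no -> aborted; cobalt yes -> prepared; bravo yes -> prepared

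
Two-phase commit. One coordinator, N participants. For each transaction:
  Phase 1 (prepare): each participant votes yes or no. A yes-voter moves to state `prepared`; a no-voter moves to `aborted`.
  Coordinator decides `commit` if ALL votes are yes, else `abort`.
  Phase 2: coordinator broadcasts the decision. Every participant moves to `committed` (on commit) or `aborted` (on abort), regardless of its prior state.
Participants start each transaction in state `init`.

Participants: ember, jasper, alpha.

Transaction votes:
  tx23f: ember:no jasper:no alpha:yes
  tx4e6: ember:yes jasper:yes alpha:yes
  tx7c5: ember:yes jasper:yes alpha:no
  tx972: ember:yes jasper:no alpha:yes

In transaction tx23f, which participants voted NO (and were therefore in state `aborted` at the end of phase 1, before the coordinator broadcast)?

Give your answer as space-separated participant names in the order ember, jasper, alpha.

Txn tx23f phase 1: ember no -> aborted; jasper no -> aborted; alpha yes -> prepared

Answer: ember jasper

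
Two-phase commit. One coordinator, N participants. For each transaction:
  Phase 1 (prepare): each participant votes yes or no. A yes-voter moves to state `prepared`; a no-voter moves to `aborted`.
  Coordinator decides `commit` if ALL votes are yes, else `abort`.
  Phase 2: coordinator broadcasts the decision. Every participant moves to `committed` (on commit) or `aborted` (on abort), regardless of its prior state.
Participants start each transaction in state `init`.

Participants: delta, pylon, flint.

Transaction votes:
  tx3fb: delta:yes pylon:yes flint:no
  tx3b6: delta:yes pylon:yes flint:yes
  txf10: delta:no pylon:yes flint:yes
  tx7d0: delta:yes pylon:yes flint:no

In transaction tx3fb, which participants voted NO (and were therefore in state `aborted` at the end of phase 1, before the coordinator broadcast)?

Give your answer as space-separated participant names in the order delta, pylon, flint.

Answer: flint

Derivation:
Txn tx3fb phase 1: delta yes -> prepared; pylon yes -> prepared; flint no -> aborted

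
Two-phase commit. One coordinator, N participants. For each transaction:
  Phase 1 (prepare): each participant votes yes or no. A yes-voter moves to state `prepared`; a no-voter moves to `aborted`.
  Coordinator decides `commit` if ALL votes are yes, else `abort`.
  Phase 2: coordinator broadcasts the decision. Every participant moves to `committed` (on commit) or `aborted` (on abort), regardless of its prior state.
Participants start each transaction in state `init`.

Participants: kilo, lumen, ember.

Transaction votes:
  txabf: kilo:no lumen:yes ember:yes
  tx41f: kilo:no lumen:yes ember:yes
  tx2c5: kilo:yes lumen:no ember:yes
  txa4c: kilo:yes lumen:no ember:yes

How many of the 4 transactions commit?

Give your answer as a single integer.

Answer: 0

Derivation:
txabf: no from kilo -> abort (commits=0)
tx41f: no from kilo -> abort (commits=0)
tx2c5: no from lumen -> abort (commits=0)
txa4c: no from lumen -> abort (commits=0)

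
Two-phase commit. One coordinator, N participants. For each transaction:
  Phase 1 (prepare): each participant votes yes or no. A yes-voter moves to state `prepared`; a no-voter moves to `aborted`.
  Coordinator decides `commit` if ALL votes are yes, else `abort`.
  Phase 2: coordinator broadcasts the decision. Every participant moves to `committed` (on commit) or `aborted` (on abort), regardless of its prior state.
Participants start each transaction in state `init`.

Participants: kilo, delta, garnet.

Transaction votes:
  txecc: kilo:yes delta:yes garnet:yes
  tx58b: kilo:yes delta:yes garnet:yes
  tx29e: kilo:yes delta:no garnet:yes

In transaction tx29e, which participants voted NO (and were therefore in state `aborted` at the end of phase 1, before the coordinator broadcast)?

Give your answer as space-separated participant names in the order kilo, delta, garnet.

Txn tx29e phase 1: kilo yes -> prepared; delta no -> aborted; garnet yes -> prepared

Answer: delta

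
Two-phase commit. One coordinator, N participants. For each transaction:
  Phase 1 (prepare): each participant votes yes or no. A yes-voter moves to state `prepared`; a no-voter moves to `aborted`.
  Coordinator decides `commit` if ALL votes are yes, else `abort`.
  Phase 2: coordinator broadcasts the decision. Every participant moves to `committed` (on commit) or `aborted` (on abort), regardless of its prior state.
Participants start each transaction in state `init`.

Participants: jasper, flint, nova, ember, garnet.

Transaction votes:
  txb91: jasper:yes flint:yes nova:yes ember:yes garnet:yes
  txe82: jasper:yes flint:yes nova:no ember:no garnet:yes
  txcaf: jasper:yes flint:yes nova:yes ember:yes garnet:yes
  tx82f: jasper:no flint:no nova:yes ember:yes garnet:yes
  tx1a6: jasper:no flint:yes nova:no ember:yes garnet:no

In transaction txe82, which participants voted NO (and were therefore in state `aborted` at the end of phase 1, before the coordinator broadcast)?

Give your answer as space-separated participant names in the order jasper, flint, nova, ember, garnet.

Txn txe82 phase 1: jasper yes -> prepared; flint yes -> prepared; nova no -> aborted; ember no -> aborted; garnet yes -> prepared

Answer: nova ember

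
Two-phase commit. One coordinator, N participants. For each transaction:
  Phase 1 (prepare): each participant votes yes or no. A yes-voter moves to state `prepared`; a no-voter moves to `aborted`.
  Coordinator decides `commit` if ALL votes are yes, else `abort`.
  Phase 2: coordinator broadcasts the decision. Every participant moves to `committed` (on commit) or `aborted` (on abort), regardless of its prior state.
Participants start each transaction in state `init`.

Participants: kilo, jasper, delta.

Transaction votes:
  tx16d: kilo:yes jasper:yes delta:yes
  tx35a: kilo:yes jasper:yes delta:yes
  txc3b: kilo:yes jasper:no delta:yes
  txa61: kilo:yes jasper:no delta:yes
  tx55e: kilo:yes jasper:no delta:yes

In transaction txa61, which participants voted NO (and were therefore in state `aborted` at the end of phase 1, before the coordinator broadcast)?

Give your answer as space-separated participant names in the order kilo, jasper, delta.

Answer: jasper

Derivation:
Txn txa61 phase 1: kilo yes -> prepared; jasper no -> aborted; delta yes -> prepared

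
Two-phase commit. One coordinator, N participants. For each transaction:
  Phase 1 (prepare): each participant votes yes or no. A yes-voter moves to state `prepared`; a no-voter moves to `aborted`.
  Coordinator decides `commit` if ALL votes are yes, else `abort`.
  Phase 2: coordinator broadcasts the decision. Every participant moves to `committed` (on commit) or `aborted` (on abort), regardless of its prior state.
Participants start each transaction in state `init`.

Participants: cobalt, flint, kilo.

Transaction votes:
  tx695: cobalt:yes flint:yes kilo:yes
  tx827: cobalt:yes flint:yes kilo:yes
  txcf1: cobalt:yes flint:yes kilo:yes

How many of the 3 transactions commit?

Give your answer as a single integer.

tx695: all yes -> commit (commits=1)
tx827: all yes -> commit (commits=2)
txcf1: all yes -> commit (commits=3)

Answer: 3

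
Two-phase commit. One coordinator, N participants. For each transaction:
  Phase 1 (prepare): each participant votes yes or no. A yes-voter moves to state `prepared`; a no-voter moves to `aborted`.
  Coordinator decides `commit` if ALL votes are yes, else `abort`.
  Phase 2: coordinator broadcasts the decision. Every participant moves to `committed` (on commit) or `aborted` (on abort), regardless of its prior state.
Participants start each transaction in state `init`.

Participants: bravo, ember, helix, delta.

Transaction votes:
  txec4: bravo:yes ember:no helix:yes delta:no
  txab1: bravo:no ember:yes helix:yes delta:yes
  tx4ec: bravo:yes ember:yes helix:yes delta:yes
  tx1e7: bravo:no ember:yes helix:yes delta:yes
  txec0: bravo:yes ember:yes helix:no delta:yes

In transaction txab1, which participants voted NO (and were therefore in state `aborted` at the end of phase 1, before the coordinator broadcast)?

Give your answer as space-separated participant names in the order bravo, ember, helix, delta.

Answer: bravo

Derivation:
Txn txab1 phase 1: bravo no -> aborted; ember yes -> prepared; helix yes -> prepared; delta yes -> prepared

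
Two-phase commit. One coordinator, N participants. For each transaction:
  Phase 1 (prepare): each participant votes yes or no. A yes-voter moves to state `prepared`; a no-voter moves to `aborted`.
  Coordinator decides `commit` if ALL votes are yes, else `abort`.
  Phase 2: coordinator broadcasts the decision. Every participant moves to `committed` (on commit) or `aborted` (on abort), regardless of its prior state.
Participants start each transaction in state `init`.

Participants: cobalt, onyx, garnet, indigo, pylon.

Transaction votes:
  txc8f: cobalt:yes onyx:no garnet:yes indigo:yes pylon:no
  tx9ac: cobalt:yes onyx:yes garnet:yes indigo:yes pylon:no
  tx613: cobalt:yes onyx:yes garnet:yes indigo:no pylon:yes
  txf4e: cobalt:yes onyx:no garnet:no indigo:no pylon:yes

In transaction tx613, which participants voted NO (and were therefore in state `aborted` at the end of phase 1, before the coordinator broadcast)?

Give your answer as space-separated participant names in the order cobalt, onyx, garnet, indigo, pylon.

Answer: indigo

Derivation:
Txn tx613 phase 1: cobalt yes -> prepared; onyx yes -> prepared; garnet yes -> prepared; indigo no -> aborted; pylon yes -> prepared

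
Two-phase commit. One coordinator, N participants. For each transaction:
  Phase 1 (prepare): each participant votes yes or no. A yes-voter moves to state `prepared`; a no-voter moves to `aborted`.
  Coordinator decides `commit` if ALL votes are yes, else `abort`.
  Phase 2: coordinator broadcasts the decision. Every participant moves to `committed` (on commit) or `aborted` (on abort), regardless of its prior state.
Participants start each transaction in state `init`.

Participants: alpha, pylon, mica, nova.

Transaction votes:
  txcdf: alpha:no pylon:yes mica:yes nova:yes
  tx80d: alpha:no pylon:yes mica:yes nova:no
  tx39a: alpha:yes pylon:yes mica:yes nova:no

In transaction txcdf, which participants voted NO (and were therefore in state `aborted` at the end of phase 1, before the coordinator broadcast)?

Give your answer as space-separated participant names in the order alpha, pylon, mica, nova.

Txn txcdf phase 1: alpha no -> aborted; pylon yes -> prepared; mica yes -> prepared; nova yes -> prepared

Answer: alpha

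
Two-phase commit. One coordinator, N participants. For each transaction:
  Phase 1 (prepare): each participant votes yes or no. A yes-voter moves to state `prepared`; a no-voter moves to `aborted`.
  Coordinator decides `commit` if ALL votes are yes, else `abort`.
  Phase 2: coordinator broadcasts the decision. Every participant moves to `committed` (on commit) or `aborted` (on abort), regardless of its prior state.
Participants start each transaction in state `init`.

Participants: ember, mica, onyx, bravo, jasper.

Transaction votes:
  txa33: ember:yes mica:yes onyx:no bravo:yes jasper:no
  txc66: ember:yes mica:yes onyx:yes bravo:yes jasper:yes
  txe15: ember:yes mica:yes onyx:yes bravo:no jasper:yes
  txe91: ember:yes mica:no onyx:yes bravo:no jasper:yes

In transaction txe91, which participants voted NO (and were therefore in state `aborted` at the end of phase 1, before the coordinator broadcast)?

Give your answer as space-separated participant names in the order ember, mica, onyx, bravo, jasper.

Txn txe91 phase 1: ember yes -> prepared; mica no -> aborted; onyx yes -> prepared; bravo no -> aborted; jasper yes -> prepared

Answer: mica bravo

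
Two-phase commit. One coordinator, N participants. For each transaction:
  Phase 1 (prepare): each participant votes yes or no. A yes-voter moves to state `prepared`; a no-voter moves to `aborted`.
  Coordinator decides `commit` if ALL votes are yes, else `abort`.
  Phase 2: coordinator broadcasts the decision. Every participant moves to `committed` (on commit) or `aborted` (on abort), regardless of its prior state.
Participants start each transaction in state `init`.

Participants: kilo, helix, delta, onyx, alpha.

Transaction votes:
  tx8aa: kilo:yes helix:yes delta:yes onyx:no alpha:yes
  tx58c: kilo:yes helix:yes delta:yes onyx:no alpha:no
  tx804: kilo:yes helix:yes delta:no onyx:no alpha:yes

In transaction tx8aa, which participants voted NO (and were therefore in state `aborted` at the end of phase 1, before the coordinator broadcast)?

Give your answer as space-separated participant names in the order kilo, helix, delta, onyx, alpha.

Txn tx8aa phase 1: kilo yes -> prepared; helix yes -> prepared; delta yes -> prepared; onyx no -> aborted; alpha yes -> prepared

Answer: onyx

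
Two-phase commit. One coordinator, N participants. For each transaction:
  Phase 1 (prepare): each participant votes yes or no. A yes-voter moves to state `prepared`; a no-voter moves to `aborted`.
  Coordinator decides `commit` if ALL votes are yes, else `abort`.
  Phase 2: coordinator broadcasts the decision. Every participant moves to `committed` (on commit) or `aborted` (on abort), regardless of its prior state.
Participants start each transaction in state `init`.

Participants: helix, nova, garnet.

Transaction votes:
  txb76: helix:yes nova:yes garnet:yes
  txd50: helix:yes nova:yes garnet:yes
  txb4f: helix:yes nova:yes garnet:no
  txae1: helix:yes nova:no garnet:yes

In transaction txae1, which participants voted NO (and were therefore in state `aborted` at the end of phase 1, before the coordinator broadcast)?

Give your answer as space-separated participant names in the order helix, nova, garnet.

Answer: nova

Derivation:
Txn txae1 phase 1: helix yes -> prepared; nova no -> aborted; garnet yes -> prepared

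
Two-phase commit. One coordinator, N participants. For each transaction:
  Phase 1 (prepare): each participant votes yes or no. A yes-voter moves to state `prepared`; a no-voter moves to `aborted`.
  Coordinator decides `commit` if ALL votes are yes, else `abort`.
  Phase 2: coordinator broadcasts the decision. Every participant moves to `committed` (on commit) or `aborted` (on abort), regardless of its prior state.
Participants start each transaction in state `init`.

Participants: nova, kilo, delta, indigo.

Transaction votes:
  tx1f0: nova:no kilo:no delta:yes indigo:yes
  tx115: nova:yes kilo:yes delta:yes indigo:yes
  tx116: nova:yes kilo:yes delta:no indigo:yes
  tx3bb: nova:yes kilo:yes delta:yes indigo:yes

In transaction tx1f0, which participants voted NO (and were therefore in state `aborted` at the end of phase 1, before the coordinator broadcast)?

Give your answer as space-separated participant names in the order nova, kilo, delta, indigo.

Answer: nova kilo

Derivation:
Txn tx1f0 phase 1: nova no -> aborted; kilo no -> aborted; delta yes -> prepared; indigo yes -> prepared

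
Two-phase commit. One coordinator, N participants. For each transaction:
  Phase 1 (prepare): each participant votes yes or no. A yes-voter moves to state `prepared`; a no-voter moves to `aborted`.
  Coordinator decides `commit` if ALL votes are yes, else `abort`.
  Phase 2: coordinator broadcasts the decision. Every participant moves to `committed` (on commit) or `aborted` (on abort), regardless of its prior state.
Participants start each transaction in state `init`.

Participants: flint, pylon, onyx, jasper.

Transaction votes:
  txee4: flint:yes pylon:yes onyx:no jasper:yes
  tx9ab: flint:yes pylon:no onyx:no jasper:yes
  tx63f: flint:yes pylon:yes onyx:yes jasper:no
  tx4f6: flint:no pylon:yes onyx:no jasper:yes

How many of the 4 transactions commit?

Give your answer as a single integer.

txee4: no from onyx -> abort (commits=0)
tx9ab: no from pylon, onyx -> abort (commits=0)
tx63f: no from jasper -> abort (commits=0)
tx4f6: no from flint, onyx -> abort (commits=0)

Answer: 0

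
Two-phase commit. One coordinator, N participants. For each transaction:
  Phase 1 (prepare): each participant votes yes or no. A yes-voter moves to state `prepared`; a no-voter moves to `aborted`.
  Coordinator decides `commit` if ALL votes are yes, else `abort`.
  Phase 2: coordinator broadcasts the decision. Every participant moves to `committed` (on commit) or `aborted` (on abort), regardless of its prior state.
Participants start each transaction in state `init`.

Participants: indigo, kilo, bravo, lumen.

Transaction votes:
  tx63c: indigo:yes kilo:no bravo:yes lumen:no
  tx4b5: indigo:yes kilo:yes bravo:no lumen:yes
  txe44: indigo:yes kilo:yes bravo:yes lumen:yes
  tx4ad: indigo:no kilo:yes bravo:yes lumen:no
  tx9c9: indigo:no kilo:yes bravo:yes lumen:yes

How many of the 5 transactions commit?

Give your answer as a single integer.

tx63c: no from kilo, lumen -> abort (commits=0)
tx4b5: no from bravo -> abort (commits=0)
txe44: all yes -> commit (commits=1)
tx4ad: no from indigo, lumen -> abort (commits=1)
tx9c9: no from indigo -> abort (commits=1)

Answer: 1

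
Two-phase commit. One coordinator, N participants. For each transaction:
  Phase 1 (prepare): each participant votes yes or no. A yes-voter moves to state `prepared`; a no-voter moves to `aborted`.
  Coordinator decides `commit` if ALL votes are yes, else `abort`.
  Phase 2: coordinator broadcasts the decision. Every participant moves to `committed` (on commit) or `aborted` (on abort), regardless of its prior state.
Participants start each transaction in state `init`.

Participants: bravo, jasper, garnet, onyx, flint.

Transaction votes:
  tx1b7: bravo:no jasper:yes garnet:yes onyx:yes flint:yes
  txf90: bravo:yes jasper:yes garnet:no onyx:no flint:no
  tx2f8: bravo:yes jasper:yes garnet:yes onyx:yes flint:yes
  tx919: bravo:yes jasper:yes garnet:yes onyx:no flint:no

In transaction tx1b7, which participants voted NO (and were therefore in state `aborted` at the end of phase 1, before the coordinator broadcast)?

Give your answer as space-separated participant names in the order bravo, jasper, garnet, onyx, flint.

Txn tx1b7 phase 1: bravo no -> aborted; jasper yes -> prepared; garnet yes -> prepared; onyx yes -> prepared; flint yes -> prepared

Answer: bravo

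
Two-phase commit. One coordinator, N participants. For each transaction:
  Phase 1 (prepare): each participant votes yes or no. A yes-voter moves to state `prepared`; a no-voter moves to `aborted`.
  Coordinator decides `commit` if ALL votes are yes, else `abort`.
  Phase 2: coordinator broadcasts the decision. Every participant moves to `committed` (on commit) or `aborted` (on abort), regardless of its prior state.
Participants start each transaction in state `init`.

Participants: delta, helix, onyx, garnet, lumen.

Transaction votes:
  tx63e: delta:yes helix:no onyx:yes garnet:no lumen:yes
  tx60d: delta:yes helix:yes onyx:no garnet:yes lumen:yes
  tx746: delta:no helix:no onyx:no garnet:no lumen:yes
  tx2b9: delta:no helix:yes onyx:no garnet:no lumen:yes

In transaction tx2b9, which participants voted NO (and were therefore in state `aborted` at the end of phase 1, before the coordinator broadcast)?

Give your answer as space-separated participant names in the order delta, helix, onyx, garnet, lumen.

Txn tx2b9 phase 1: delta no -> aborted; helix yes -> prepared; onyx no -> aborted; garnet no -> aborted; lumen yes -> prepared

Answer: delta onyx garnet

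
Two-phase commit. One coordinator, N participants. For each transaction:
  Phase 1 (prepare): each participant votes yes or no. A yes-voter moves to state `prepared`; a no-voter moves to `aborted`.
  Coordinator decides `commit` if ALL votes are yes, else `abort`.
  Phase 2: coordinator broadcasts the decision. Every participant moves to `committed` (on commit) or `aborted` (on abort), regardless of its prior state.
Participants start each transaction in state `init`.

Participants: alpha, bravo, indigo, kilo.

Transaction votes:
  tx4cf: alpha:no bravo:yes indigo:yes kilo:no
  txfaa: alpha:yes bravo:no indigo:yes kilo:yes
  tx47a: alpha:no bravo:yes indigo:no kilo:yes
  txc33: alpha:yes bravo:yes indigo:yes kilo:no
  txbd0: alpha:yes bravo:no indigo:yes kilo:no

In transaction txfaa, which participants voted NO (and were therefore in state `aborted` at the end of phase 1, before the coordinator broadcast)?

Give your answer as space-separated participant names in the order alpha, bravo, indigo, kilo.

Txn txfaa phase 1: alpha yes -> prepared; bravo no -> aborted; indigo yes -> prepared; kilo yes -> prepared

Answer: bravo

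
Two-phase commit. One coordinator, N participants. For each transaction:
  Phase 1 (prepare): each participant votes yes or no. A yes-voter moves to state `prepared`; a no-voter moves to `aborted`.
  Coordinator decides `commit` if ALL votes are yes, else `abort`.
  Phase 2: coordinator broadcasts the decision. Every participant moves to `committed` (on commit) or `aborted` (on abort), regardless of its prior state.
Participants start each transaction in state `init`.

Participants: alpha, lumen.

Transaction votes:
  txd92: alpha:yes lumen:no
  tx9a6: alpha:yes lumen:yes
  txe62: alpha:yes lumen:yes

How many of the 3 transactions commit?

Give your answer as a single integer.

txd92: no from lumen -> abort (commits=0)
tx9a6: all yes -> commit (commits=1)
txe62: all yes -> commit (commits=2)

Answer: 2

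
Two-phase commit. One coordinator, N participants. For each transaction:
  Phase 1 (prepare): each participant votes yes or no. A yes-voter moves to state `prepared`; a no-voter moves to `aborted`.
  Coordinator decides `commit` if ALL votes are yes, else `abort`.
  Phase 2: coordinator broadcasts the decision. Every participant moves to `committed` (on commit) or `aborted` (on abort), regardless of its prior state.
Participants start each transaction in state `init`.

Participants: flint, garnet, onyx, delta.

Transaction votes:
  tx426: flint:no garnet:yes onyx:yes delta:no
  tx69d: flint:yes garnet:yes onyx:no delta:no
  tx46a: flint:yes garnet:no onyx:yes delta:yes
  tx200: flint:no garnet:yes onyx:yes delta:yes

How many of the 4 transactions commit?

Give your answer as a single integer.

tx426: no from flint, delta -> abort (commits=0)
tx69d: no from onyx, delta -> abort (commits=0)
tx46a: no from garnet -> abort (commits=0)
tx200: no from flint -> abort (commits=0)

Answer: 0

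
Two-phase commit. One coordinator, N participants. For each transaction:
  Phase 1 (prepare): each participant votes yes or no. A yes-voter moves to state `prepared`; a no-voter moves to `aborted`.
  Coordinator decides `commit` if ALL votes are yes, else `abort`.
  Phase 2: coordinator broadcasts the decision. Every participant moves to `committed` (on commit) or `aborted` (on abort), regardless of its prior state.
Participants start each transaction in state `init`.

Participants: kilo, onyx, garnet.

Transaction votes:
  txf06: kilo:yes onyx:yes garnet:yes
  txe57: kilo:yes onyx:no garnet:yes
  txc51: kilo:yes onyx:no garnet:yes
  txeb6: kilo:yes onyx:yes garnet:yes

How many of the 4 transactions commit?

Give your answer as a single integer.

txf06: all yes -> commit (commits=1)
txe57: no from onyx -> abort (commits=1)
txc51: no from onyx -> abort (commits=1)
txeb6: all yes -> commit (commits=2)

Answer: 2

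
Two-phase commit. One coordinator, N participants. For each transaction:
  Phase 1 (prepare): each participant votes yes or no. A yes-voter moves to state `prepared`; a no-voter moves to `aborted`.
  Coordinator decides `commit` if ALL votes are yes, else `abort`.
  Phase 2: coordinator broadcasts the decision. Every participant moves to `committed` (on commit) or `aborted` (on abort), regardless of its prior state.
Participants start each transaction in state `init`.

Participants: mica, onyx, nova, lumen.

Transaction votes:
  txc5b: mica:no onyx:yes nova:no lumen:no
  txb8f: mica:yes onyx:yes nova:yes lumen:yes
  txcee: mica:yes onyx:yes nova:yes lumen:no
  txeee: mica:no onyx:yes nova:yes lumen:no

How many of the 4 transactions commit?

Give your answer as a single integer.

Answer: 1

Derivation:
txc5b: no from mica, nova, lumen -> abort (commits=0)
txb8f: all yes -> commit (commits=1)
txcee: no from lumen -> abort (commits=1)
txeee: no from mica, lumen -> abort (commits=1)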